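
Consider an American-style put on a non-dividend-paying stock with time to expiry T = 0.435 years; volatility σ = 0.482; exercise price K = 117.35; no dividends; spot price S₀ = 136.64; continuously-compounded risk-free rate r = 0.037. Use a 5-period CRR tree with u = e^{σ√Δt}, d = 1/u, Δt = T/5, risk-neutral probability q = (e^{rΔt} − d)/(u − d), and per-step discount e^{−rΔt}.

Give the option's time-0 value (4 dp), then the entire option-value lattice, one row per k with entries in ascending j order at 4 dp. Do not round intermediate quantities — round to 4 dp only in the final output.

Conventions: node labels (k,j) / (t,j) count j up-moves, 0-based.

params: Δt=0.08700 u=1.15277 d=0.86747 q=0.47582 e^(-rΔt)=0.99679
t_5 payoffs: 50.2287 28.1536 0.0000 0.0000 0.0000 0.0000
k=4: node(4,0) S=77.3756 payoff=39.9744 vs cont=39.5973 → 39.9744 [stop]  node(4,1) S=102.8232 payoff=14.5268 vs cont=14.7102 → 14.7102 [wait]  node(4,2) S=136.6400 payoff=0.0000 vs cont=0.0000 → 0.0000 [wait]  node(4,3) S=181.5786 payoff=0.0000 vs cont=0.0000 → 0.0000 [wait]  node(4,4) S=241.2969 payoff=0.0000 vs cont=0.0000 → 0.0000 [wait]
k=3: node(3,0) S=89.1964 payoff=28.1536 vs cont=27.8634 → 28.1536 [stop]  node(3,1) S=118.5317 payoff=0.0000 vs cont=7.6860 → 7.6860 [wait]  node(3,2) S=157.5148 payoff=0.0000 vs cont=0.0000 → 0.0000 [wait]  node(3,3) S=209.3188 payoff=0.0000 vs cont=0.0000 → 0.0000 [wait]
k=2: node(2,0) S=102.8232 payoff=14.5268 vs cont=18.3555 → 18.3555 [wait]  node(2,1) S=136.6400 payoff=0.0000 vs cont=4.0159 → 4.0159 [wait]  node(2,2) S=181.5786 payoff=0.0000 vs cont=0.0000 → 0.0000 [wait]
k=1: node(1,0) S=118.5317 payoff=0.0000 vs cont=11.4954 → 11.4954 [wait]  node(1,1) S=157.5148 payoff=0.0000 vs cont=2.0983 → 2.0983 [wait]
k=0: node(0,0) S=136.6400 payoff=0.0000 vs cont=7.0015 → 7.0015 [wait]

price = 7.0015
tree:
7.0015
11.4954 2.0983
18.3555 4.0159 0.0000
28.1536 7.6860 0.0000 0.0000
39.9744 14.7102 0.0000 0.0000 0.0000
50.2287 28.1536 0.0000 0.0000 0.0000 0.0000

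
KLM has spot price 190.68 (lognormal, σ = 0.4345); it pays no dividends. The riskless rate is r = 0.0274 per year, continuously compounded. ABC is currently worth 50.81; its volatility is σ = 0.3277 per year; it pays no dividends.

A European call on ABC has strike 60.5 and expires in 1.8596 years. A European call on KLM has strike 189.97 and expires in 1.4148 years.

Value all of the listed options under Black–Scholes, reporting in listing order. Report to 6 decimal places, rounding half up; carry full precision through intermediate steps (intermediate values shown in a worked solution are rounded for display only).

[ABC call K=60.5]
σ√T = 0.3277·√1.8596 = 0.446875
d₁ = (ln(S/K) + (r+σ²/2)T) / (σ√T) = (ln(50.81/60.5) + (0.0274+0.3277²/2)·1.8596) / 0.446875 = (-0.174550 + 0.150802) / 0.446875 = -0.053143
d₂ = d₁ − σ√T = -0.053143 − 0.446875 = -0.500018
e^{−rT} = 0.950323
N(d₁) = 0.478809,  N(d₂) = 0.308531
price = S·N(d₁) − K·e^{−rT}·N(d₂) = 24.328278 − 17.738856 = 6.589422
[KLM call K=189.97]
σ√T = 0.4345·√1.4148 = 0.516818
d₁ = (ln(S/K) + (r+σ²/2)T) / (σ√T) = (ln(190.68/189.97) + (0.0274+0.4345²/2)·1.4148) / 0.516818 = (0.003730 + 0.172316) / 0.516818 = 0.340635
d₂ = d₁ − σ√T = 0.340635 − 0.516818 = -0.176183
e^{−rT} = 0.961976
N(d₁) = 0.633311,  N(d₂) = 0.430075
price = S·N(d₁) − K·e^{−rT}·N(d₂) = 120.759711 − 78.594805 = 42.164906

price(ABC call K=60.5) = 6.589422
price(KLM call K=189.97) = 42.164906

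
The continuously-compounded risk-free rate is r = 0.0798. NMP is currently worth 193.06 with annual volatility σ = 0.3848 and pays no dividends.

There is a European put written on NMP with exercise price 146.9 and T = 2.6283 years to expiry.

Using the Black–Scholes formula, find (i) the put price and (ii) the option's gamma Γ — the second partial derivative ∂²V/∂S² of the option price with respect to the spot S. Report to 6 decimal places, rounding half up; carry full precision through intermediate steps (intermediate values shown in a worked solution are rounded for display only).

price = 11.565049
Γ = 0.001836

σ√T = 0.3848·√2.6283 = 0.623839
d₁ = (ln(S/K) + (r+σ²/2)T) / (σ√T) = (ln(193.06/146.9) + (0.0798+0.3848²/2)·2.6283) / 0.623839 = (0.273249 + 0.404326) / 0.623839 = 1.086137
d₂ = d₁ − σ√T = 1.086137 − 0.623839 = 0.462298
e^{−rT} = 0.810796
N(−d₁) = 0.138709,  N(−d₂) = 0.321934
Put price V = K·e^{−rT}·N(−d₂) − S·N(−d₁) = 38.344232 − 26.779183 = 11.565049
φ(d₁) = (1/√(2π))·e^{−d₁²/2} = 0.221178
Γ = φ(d₁) / (S·σ·√T) = 0.001836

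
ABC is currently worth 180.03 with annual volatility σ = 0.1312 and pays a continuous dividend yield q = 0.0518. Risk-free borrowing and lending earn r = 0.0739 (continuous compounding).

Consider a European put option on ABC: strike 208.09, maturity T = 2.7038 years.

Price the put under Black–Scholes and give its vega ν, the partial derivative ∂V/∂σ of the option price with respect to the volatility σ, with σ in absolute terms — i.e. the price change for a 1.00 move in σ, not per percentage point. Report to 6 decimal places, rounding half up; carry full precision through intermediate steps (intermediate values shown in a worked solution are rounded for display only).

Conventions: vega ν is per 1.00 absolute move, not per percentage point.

σ√T = 0.1312·√2.7038 = 0.215735
d₁ = (ln(S/K) + (r−q+σ²/2)T) / (σ√T) = (ln(180.03/208.09) + (0.0739−0.0518+0.1312²/2)·2.7038) / 0.215735 = (-0.144847 + 0.083025) / 0.215735 = -0.286566
d₂ = d₁ − σ√T = -0.286566 − 0.215735 = -0.502301
e^{−rT} = 0.818886
e^{−qT} = 0.869309
N(−d₁) = 0.612778,  N(−d₂) = 0.692272
Put price V = K·e^{−rT}·N(−d₂) − S·e^{−qT}·N(−d₁) = 117.964495 − 95.900716 = 22.063779
φ(d₁) = (1/√(2π))·e^{−d₁²/2} = 0.382893
ν = S·e^{−qT}·φ(d₁)·√T = 98.533565

price = 22.063779
ν = 98.533565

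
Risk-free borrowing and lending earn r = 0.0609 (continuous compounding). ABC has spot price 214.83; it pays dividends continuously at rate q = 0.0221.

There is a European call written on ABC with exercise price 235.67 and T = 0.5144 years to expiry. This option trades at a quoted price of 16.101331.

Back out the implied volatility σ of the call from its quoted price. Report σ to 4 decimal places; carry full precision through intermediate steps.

At σ = 0.3696 the Black–Scholes value reproduces the quote:
σ√T = 0.3696·√0.5144 = 0.265083
d₁ = (ln(S/K) + (r−q+σ²/2)T) / (σ√T) = (ln(214.83/235.67) + (0.0609−0.0221+0.3696²/2)·0.5144) / 0.265083 = (-0.092586 + 0.055093) / 0.265083 = -0.141435
d₂ = d₁ − σ√T = -0.141435 − 0.265083 = -0.406519
e^{−rT} = 0.969159
e^{−qT} = 0.988696
N(d₁) = 0.443763,  N(d₂) = 0.342181
V = S·e^{−qT}·N(d₁) − K·e^{−rT}·N(d₂) = 94.255958 − 78.154628 = 16.101331 (equal to the quote); since ∂V/∂σ > 0 for all σ, the implied volatility is unique

sigma = 0.3696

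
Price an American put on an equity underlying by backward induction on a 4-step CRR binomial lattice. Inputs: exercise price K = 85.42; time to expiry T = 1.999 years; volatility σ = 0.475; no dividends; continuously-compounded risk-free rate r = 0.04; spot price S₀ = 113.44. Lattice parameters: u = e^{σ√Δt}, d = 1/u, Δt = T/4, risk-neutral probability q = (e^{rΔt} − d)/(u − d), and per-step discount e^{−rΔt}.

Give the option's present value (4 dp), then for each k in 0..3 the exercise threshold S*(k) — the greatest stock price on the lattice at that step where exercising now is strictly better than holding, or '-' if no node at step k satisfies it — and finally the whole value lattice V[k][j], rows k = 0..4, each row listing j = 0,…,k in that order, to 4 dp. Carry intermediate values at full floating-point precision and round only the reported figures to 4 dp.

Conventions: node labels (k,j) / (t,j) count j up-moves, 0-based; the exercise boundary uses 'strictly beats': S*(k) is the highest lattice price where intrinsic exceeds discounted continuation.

params: Δt=0.49975 u=1.39905 d=0.71477 q=0.44634 e^(-rΔt)=0.98021
t_4 payoffs: 55.8101 27.4636 0.0000 0.0000 0.0000
t_3: node(3,0) S=41.4256 payoff=43.9944 vs cont=42.3038 → 43.9944 [stop]  node(3,1) S=81.0837 payoff=4.3363 vs cont=14.9046 → 14.9046 [wait]  node(3,2) S=158.7080 payoff=0.0000 vs cont=0.0000 → 0.0000 [wait]  node(3,3) S=310.6445 payoff=0.0000 vs cont=0.0000 → 0.0000 [wait]  ⇒ S*(3)=41.4256
t_2: node(2,0) S=57.9564 payoff=27.4636 vs cont=30.3967 → 30.3967 [wait]  node(2,1) S=113.4400 payoff=0.0000 vs cont=8.0888 → 8.0888 [wait]  node(2,2) S=222.0400 payoff=0.0000 vs cont=0.0000 → 0.0000 [wait]  ⇒ S*(2)=-
t_1: node(1,0) S=81.0837 payoff=4.3363 vs cont=20.0353 → 20.0353 [wait]  node(1,1) S=158.7080 payoff=0.0000 vs cont=4.3898 → 4.3898 [wait]  ⇒ S*(1)=-
t_0: node(0,0) S=113.4400 payoff=0.0000 vs cont=12.7938 → 12.7938 [wait]  ⇒ S*(0)=-

price = 12.7938
boundary = - - - 41.4256
tree:
12.7938
20.0353 4.3898
30.3967 8.0888 0.0000
43.9944 14.9046 0.0000 0.0000
55.8101 27.4636 0.0000 0.0000 0.0000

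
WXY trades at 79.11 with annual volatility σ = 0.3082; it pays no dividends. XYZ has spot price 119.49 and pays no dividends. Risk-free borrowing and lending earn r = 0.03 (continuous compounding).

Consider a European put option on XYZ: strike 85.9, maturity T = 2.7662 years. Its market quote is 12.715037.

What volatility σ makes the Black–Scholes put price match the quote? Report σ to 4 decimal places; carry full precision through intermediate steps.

At σ = 0.4487 the Black–Scholes value reproduces the quote:
σ√T = 0.4487·√2.7662 = 0.746273
d₁ = (ln(S/K) + (r+σ²/2)T) / (σ√T) = (ln(119.49/85.9) + (0.03+0.4487²/2)·2.7662) / 0.746273 = (0.330049 + 0.361448) / 0.746273 = 0.926600
d₂ = d₁ − σ√T = 0.926600 − 0.746273 = 0.180327
e^{−rT} = 0.920364
N(−d₁) = 0.177067,  N(−d₂) = 0.428448
V = K·e^{−rT}·N(−d₂) − S·N(−d₁) = 33.872790 − 21.157753 = 12.715037 (matching the quote); vega is positive throughout, so no other σ reproduces this price

sigma = 0.4487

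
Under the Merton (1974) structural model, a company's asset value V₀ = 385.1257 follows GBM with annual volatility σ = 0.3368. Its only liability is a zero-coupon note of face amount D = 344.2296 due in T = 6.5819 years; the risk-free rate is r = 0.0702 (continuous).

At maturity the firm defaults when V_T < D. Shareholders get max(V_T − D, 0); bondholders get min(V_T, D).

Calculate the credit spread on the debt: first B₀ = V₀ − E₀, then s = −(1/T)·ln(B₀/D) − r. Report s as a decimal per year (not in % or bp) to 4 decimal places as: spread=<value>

Work the structural quantities from V₀ = 385.1257 against face 344.2296:
d₁ = [ln(V₀/D) + (r + σ²/2)T] / (σ√T)
   = [ln(385.1257/344.2296) + (0.0702 + 0.5·0.3368²)·6.5819] / (0.3368·√6.5819)
   = [0.112261 + 0.835356] / 0.864068 = 1.096693
d₂ = d₁ − σ√T = 1.096693 − 0.864068 = 0.232625
N(d₁) = 0.863612,  N(d₂) = 0.591974,  e^(−rT) = 0.629991
E₀ = V₀·N(d₁) − D·e^(−rT)·N(d₂)
   = 385.1257·0.863612 − 344.2296·0.629991·0.591974 = 204.222837
B₀ = V₀ − E₀ = 385.1257 − 204.222837 = 180.902863
spread = −(1/T)·ln(B₀/D) − r = −(1/6.5819)·ln(180.902863/344.2296) − 0.0702 = 0.02754513

spread=0.0275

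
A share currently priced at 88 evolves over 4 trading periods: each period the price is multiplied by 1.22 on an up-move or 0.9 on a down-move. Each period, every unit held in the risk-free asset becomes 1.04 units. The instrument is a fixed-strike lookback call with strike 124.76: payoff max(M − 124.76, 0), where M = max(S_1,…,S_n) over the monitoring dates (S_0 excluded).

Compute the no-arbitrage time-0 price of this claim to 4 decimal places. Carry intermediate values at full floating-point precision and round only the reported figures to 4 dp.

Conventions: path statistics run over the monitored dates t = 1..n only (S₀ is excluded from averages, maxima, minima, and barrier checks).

With p* = (R−d)/(u−d) = 0.4375, sum probability × payoff across the paths and divide by R^4.
Enumerate all 2^4 = 16 price paths (U = up ×1.22, D = down ×0.9); each path with k up-moves has probability p*^k·(1−p*)^(4−k).
DDDD: M=79.2000, payoff=0.0000, prob=0.100113
UDDD: M=107.3600, payoff=0.0000, prob=0.077866
DUDD: M=96.6240, payoff=0.0000, prob=0.077866
UUDD: M=130.9792, payoff=6.2192, prob=0.060562
DDUD: M=86.9616, payoff=0.0000, prob=0.077866
UDUD: M=117.8813, payoff=0.0000, prob=0.060562
DUUD: M=117.8813, payoff=0.0000, prob=0.060562
UUUD: M=159.7946, payoff=35.0346, prob=0.047104
DDDU: M=79.2000, payoff=0.0000, prob=0.077866
UDDU: M=107.3600, payoff=0.0000, prob=0.060562
DUDU: M=106.0932, payoff=0.0000, prob=0.060562
UUDU: M=143.8152, payoff=19.0552, prob=0.047104
DDUU: M=106.0932, payoff=0.0000, prob=0.060562
UDUU: M=143.8152, payoff=19.0552, prob=0.047104
DUUU: M=143.8152, payoff=19.0552, prob=0.047104
UUUU: M=194.9494, payoff=70.1894, prob=0.036636
Price = Σ prob·payoff / R^4 = 7.291116 / 1.169859 = 6.2325

price = 6.2325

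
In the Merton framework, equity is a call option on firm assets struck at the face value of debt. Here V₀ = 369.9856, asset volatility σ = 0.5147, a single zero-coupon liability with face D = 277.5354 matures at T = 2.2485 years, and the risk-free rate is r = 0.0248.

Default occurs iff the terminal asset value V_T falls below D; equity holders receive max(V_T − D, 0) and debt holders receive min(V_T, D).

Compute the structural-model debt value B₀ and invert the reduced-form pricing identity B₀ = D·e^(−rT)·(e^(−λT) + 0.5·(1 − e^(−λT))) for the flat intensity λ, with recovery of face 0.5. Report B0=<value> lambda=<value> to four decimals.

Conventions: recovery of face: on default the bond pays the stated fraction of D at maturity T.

B0=212.5399 lambda=0.2130

Work the structural quantities from V₀ = 369.9856 against face 277.5354:
d₁ = [ln(V₀/D) + (r + σ²/2)T] / (σ√T)
   = [ln(369.9856/277.5354) + (0.0248 + 0.5·0.5147²)·2.2485] / (0.5147·√2.2485)
   = [0.287516 + 0.353595] / 0.771793 = 0.830677
d₂ = d₁ − σ√T = 0.830677 − 0.771793 = 0.058884
N(d₁) = 0.796922,  N(d₂) = 0.523478,  e^(−rT) = 0.945763
E₀ = V₀·N(d₁) − D·e^(−rT)·N(d₂)
   = 369.9856·0.796922 − 277.5354·0.945763·0.523478 = 157.445676
B₀ = V₀ − E₀ = 369.9856 − 157.445676 = 212.539924
e^(−λT) = (B₀·e^(rT)/D − 0.5)/(1 − 0.5) = (212.5399·1.057347/277.5354 − 0.5)/0.5 = 0.61945751
λ = −ln(0.61945751)/2.2485 = 0.212991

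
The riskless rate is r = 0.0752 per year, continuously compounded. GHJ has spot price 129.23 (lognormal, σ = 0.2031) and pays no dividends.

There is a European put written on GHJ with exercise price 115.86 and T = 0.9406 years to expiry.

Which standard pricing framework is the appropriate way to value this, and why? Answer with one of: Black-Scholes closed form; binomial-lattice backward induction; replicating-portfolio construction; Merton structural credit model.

Key observation: with GHJ following a GBM at constant σ and r, the European put struck at 115.86 prices in closed form — nothing here needs a stepwise model or a balance sheet.

framework: Black-Scholes closed form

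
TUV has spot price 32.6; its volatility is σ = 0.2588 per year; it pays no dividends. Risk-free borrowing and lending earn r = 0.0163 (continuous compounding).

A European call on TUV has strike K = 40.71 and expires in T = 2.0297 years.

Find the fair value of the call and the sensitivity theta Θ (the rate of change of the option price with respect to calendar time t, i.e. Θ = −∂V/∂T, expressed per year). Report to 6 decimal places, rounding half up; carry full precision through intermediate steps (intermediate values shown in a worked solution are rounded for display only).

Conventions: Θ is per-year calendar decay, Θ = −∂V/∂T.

σ√T = 0.2588·√2.0297 = 0.368706
d₁ = (ln(S/K) + (r+σ²/2)T) / (σ√T) = (ln(32.6/40.71) + (0.0163+0.2588²/2)·2.0297) / 0.368706 = (-0.222161 + 0.101056) / 0.368706 = -0.328460
d₂ = d₁ − σ√T = -0.328460 − 0.368706 = -0.697166
e^{−rT} = 0.967457
N(d₁) = 0.371282,  N(d₂) = 0.242849
Call price V = S·N(d₁) − K·e^{−rT}·N(d₂) = 12.103787 − 9.564665 = 2.539121
φ(d₁) = (1/√(2π))·e^{−d₁²/2} = 0.377992
Θ = −S·φ(d₁)·σ/(2√T) − r·K·e^{−rT}·N(d₂) = −1.119229 − 0.155904 = -1.275133

price = 2.539121
Θ = -1.275133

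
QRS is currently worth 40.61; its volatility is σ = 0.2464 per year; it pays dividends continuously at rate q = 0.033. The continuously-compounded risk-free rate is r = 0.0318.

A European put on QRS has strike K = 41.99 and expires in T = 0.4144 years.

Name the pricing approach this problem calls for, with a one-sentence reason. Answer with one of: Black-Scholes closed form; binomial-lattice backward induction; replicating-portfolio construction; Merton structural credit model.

framework: Black-Scholes closed form

Key observation: the strike-41.99 put on QRS is European-exercise on a continuously-modelled lognormal underlying, so its value is a single closed-form evaluation.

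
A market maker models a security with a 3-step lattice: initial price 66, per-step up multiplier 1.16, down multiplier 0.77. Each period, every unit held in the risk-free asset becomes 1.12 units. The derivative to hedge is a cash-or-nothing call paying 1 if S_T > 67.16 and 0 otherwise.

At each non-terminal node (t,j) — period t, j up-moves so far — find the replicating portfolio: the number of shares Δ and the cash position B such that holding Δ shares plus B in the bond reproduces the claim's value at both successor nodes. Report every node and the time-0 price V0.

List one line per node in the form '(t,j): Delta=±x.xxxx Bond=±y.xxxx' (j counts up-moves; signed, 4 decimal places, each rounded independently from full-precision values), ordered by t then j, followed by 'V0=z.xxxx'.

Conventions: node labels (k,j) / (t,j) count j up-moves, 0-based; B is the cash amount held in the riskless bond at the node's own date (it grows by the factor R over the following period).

The replicating-portfolio and risk-neutral prices coincide; use p* = (1.12−0.77)/(1.16−0.77) = 0.8974 for the latter.
Payoffs at expiry: V(3,0)=0.0000, V(3,1)=0.0000, V(3,2)=1.0000, V(3,3)=1.0000
  t=2,j=0: stock 39.1314 → up 45.3924 (V=0.0000), down 30.1312 (V=0.0000). Price 0.0000; hedge Δ=0.0000, bond B=0.0000.
  t=2,j=1: stock 58.9512 → up 68.3834 (V=1.0000), down 45.3924 (V=0.0000). Price 0.8013; hedge Δ=0.0435, bond B=-1.7628.
  t=2,j=2: stock 88.8096 → up 103.0191 (V=1.0000), down 68.3834 (V=1.0000). Price 0.8929; hedge Δ=0.0000, bond B=0.8929.
  t=1,j=0: stock 50.8200 → up 58.9512 (V=0.8013), down 39.1314 (V=0.0000). Price 0.6421; hedge Δ=0.0404, bond B=-1.4125.
  t=1,j=1: stock 76.5600 → up 88.8096 (V=0.8929), down 58.9512 (V=0.8013). Price 0.7888; hedge Δ=0.0031, bond B=0.5540.
  t=0,j=0: stock 66.0000 → up 76.5600 (V=0.7888), down 50.8200 (V=0.6421). Price 0.6909; hedge Δ=0.0057, bond B=0.3146.
Sanity check at the root: Δ(0,0)·S0 + B(0,0) reproduces V0 = 0.6909.

(0,0): Delta=0.0057 Bond=0.3146
(1,0): Delta=0.0404 Bond=-1.4125
(1,1): Delta=0.0031 Bond=0.5540
(2,0): Delta=0.0000 Bond=0.0000
(2,1): Delta=0.0435 Bond=-1.7628
(2,2): Delta=0.0000 Bond=0.8929
V0=0.6909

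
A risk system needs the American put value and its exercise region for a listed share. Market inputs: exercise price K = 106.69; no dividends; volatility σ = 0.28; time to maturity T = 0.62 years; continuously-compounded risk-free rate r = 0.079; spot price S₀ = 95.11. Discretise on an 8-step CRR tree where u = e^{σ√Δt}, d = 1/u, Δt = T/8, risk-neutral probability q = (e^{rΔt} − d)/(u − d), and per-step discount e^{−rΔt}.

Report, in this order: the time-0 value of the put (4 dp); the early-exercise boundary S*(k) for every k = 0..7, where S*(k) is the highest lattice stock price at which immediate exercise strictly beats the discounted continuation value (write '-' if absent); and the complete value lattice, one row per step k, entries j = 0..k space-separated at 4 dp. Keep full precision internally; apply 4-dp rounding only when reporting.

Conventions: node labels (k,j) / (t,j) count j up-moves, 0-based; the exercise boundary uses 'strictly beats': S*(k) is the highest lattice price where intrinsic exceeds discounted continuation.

price = 13.5454
boundary = - - 81.3806 87.9779 81.3806 87.9779 81.3806 87.9779
tree:
13.5454
18.8384 8.8172
25.3094 13.0846 4.9802
31.4120 18.7121 8.0420 2.2113
37.0569 25.3094 12.5390 3.9839 0.6005
42.2786 31.4120 18.7121 6.9860 1.2583 0.0000
47.1087 37.0569 25.3094 11.7846 2.6369 0.0000 0.0000
51.5766 42.2786 31.4120 18.7121 5.5259 0.0000 0.0000 0.0000
55.7094 47.1087 37.0569 25.3094 11.5800 0.0000 0.0000 0.0000 0.0000

Δt=0.07750  u=1.08107  d=0.92501  q=0.51988  discount=0.99390
step 8 (expiry): payoffs max(K−S,0) = 55.7094 47.1087 37.0569 25.3094 11.5800 0.0000 0.0000 0.0000 0.0000
step 7: (k=7,j=0): S=55.1134, K−S=51.5766, hold=50.9254 ⇒ V=51.5766 exercise | (k=7,j=1): S=64.4114, K−S=42.2786, hold=41.6274 ⇒ V=42.2786 exercise | (k=7,j=2): S=75.2780, K−S=31.4120, hold=30.7608 ⇒ V=31.4120 exercise | (k=7,j=3): S=87.9779, K−S=18.7121, hold=18.0609 ⇒ V=18.7121 exercise | (k=7,j=4): S=102.8203, K−S=3.8697, hold=5.5259 ⇒ V=5.5259 continue | (k=7,j=5): S=120.1667, K−S=0.0000, hold=0.0000 ⇒ V=0.0000 continue | (k=7,j=6): S=140.4396, K−S=0.0000, hold=0.0000 ⇒ V=0.0000 continue | (k=7,j=7): S=164.1327, K−S=0.0000, hold=0.0000 ⇒ V=0.0000 continue  boundary S*=87.9779
step 6: (k=6,j=0): S=59.5813, K−S=47.1087, hold=46.4575 ⇒ V=47.1087 exercise | (k=6,j=1): S=69.6331, K−S=37.0569, hold=36.4057 ⇒ V=37.0569 exercise | (k=6,j=2): S=81.3806, K−S=25.3094, hold=24.6582 ⇒ V=25.3094 exercise | (k=6,j=3): S=95.1100, K−S=11.5800, hold=11.7846 ⇒ V=11.7846 continue | (k=6,j=4): S=111.1557, K−S=0.0000, hold=2.6369 ⇒ V=2.6369 continue | (k=6,j=5): S=129.9083, K−S=0.0000, hold=0.0000 ⇒ V=0.0000 continue | (k=6,j=6): S=151.8247, K−S=0.0000, hold=0.0000 ⇒ V=0.0000 continue  boundary S*=81.3806
step 5: (k=5,j=0): S=64.4114, K−S=42.2786, hold=41.6274 ⇒ V=42.2786 exercise | (k=5,j=1): S=75.2780, K−S=31.4120, hold=30.7608 ⇒ V=31.4120 exercise | (k=5,j=2): S=87.9779, K−S=18.7121, hold=18.1666 ⇒ V=18.7121 exercise | (k=5,j=3): S=102.8203, K−S=3.8697, hold=6.9860 ⇒ V=6.9860 continue | (k=5,j=4): S=120.1667, K−S=0.0000, hold=1.2583 ⇒ V=1.2583 continue | (k=5,j=5): S=140.4396, K−S=0.0000, hold=0.0000 ⇒ V=0.0000 continue  boundary S*=87.9779
step 4: (k=4,j=0): S=69.6331, K−S=37.0569, hold=36.4057 ⇒ V=37.0569 exercise | (k=4,j=1): S=81.3806, K−S=25.3094, hold=24.6582 ⇒ V=25.3094 exercise | (k=4,j=2): S=95.1100, K−S=11.5800, hold=12.5390 ⇒ V=12.5390 continue | (k=4,j=3): S=111.1557, K−S=0.0000, hold=3.9839 ⇒ V=3.9839 continue | (k=4,j=4): S=129.9083, K−S=0.0000, hold=0.6005 ⇒ V=0.6005 continue  boundary S*=81.3806
step 3: (k=3,j=0): S=75.2780, K−S=31.4120, hold=30.7608 ⇒ V=31.4120 exercise | (k=3,j=1): S=87.9779, K−S=18.7121, hold=18.5564 ⇒ V=18.7121 exercise | (k=3,j=2): S=102.8203, K−S=3.8697, hold=8.0420 ⇒ V=8.0420 continue | (k=3,j=3): S=120.1667, K−S=0.0000, hold=2.2113 ⇒ V=2.2113 continue  boundary S*=87.9779
step 2: (k=2,j=0): S=81.3806, K−S=25.3094, hold=24.6582 ⇒ V=25.3094 exercise | (k=2,j=1): S=95.1100, K−S=11.5800, hold=13.0846 ⇒ V=13.0846 continue | (k=2,j=2): S=111.1557, K−S=0.0000, hold=4.9802 ⇒ V=4.9802 continue  boundary S*=81.3806
step 1: (k=1,j=0): S=87.9779, K−S=18.7121, hold=18.8384 ⇒ V=18.8384 continue | (k=1,j=1): S=102.8203, K−S=3.8697, hold=8.8172 ⇒ V=8.8172 continue  boundary S*=-
step 0: (k=0,j=0): S=95.1100, K−S=11.5800, hold=13.5454 ⇒ V=13.5454 continue  boundary S*=-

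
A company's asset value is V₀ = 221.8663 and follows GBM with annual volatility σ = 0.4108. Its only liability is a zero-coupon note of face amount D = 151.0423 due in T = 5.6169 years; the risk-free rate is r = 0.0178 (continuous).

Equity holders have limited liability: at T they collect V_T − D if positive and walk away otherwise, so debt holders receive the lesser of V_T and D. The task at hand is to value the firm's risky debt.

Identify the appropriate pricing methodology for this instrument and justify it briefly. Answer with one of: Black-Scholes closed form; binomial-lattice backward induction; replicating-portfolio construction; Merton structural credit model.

framework: Merton structural credit model

Key observation: a levered firm with one bullet debt due at 5.6169 years is the canonical structural-credit setup: equity is a call on the firm's assets struck at the face value.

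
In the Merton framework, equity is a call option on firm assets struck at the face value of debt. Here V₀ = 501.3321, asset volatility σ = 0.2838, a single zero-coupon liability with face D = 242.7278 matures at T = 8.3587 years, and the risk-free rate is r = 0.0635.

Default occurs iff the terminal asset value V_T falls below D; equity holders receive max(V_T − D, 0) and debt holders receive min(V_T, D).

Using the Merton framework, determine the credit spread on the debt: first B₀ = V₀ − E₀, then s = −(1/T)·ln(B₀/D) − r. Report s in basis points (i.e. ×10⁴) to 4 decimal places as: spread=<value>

Work the structural quantities from V₀ = 501.3321 against face 242.7278:
d₁ = [ln(V₀/D) + (r + σ²/2)T] / (σ√T)
   = [ln(501.3321/242.7278) + (0.0635 + 0.5·0.2838²)·8.3587] / (0.2838·√8.3587)
   = [0.725328 + 0.867392] / 0.820506 = 1.941144
d₂ = d₁ − σ√T = 1.941144 − 0.820506 = 1.120638
N(d₁) = 0.973880,  N(d₂) = 0.868779,  e^(−rT) = 0.588148
E₀ = V₀·N(d₁) − D·e^(−rT)·N(d₂)
   = 501.3321·0.973880 − 242.7278·0.588148·0.868779 = 364.210421
B₀ = V₀ − E₀ = 501.3321 − 364.210421 = 137.121679
spread = −(1/T)·ln(B₀/D) − r = −(1/8.3587)·ln(137.121679/242.7278) − 0.0635 = 0.00482067
in basis points: 0.00482067 × 10⁴ = 48.2067 bp

spread=48.2067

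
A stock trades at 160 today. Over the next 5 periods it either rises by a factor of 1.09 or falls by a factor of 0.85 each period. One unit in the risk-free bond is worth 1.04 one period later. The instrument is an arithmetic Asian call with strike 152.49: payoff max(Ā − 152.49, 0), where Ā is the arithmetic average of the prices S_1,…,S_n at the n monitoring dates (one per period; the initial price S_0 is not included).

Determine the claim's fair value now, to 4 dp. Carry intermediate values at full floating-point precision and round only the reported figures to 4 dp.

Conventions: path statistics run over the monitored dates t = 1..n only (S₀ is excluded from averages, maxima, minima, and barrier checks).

price = 24.7156

With p* = (R−d)/(u−d) = 0.7917, sum probability × payoff across the paths and divide by R^5.
Enumerate all 2^5 = 32 price paths (U = up ×1.09, D = down ×0.85); each path with k up-moves has probability p*^k·(1−p*)^(5−k).
DDDDD: Ā=100.8748, payoff=0.0000, prob=0.000392
UDDDD: Ā=129.3571, payoff=0.0000, prob=0.001491
DUDDD: Ā=121.6771, payoff=0.0000, prob=0.001491
UUDDD: Ā=156.0329, payoff=3.5429, prob=0.005667
DDUDD: Ā=115.1491, payoff=0.0000, prob=0.001491
UDUDD: Ā=147.6617, payoff=0.0000, prob=0.005667
DUUDD: Ā=139.9817, payoff=0.0000, prob=0.005667
UUUDD: Ā=179.5060, payoff=27.0160, prob=0.021535
DDDUD: Ā=109.6003, payoff=0.0000, prob=0.001491
UDDUD: Ā=140.5462, payoff=0.0000, prob=0.005667
DUDUD: Ā=132.8662, payoff=0.0000, prob=0.005667
UUDUD: Ā=170.3814, payoff=17.8914, prob=0.021535
DDUUD: Ā=126.3382, payoff=0.0000, prob=0.005667
UDUUD: Ā=162.0102, payoff=9.5202, prob=0.021535
DUUUD: Ā=154.3302, payoff=1.8402, prob=0.021535
UUUUD: Ā=197.9058, payoff=45.4158, prob=0.081833
DDDDU: Ā=104.8838, payoff=0.0000, prob=0.001491
UDDDU: Ā=134.4980, payoff=0.0000, prob=0.005667
DUDDU: Ā=126.8180, payoff=0.0000, prob=0.005667
UUDDU: Ā=162.6255, payoff=10.1355, prob=0.021535
DDUDU: Ā=120.2900, payoff=0.0000, prob=0.005667
UDUDU: Ā=154.2543, payoff=1.7643, prob=0.021535
DUUDU: Ā=146.5743, payoff=0.0000, prob=0.021535
UUUDU: Ā=187.9599, payoff=35.4699, prob=0.081833
DDDUU: Ā=114.7412, payoff=0.0000, prob=0.005667
UDDUU: Ā=147.1387, payoff=0.0000, prob=0.021535
DUDUU: Ā=139.4587, payoff=0.0000, prob=0.021535
UUDUU: Ā=178.8353, payoff=26.3453, prob=0.081833
DDUUU: Ā=132.9307, payoff=0.0000, prob=0.021535
UDUUU: Ā=170.4641, payoff=17.9741, prob=0.081833
DUUUU: Ā=162.7841, payoff=10.2941, prob=0.081833
UUUUU: Ā=208.7467, payoff=56.2567, prob=0.310965
Price = Σ prob·payoff / R^5 = 30.070247 / 1.216653 = 24.7156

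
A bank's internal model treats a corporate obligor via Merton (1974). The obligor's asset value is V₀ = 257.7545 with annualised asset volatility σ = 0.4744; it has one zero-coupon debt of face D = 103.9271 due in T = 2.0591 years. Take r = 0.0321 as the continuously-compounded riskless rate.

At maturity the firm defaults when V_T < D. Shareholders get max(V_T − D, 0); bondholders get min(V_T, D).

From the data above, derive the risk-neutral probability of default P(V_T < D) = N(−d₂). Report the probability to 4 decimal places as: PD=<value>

Work the structural quantities from V₀ = 257.7545 against face 103.9271:
d₁ = [ln(V₀/D) + (r + σ²/2)T] / (σ√T)
   = [ln(257.7545/103.9271) + (0.0321 + 0.5·0.4744²)·2.0591] / (0.4744·√2.0591)
   = [0.908318 + 0.297803] / 0.680743 = 1.771770
d₂ = d₁ − σ√T = 1.771770 − 0.680743 = 1.091027
risk-neutral PD = N(−d₂) = N(-1.091027) = 0.137631

PD=0.1376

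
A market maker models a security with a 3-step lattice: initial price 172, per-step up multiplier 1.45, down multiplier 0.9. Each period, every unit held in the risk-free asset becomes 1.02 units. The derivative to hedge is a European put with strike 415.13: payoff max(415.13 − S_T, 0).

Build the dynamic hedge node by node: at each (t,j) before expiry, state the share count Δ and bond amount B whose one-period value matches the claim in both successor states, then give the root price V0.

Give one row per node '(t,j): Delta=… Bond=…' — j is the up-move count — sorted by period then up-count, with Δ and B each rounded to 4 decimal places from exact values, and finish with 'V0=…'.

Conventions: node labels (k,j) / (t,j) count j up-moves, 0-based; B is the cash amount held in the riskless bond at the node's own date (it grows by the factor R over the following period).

Under the risk-neutral measure, an up-move has probability p* = (R−d)/(u−d) = 0.2182 and values discount at R = 1.02.
At maturity the claim pays: V(3,0)=289.7420, V(3,1)=213.1160, V(3,2)=89.6630, V(3,3)=0.0000
(2,0): S=139.3200. Δ = (V_up−V_dn)/(S_up−S_dn) = (213.1160−289.7420)/(202.0140−125.3880) = -1.0000. V = [p*·213.1160 + (1−p*)·289.7420]/1.02 = 267.6702. B = V − Δ·S = 406.9902.
(2,1): S=224.4600. Δ = (V_up−V_dn)/(S_up−S_dn) = (89.6630−213.1160)/(325.4670−202.0140) = -1.0000. V = [p*·89.6630 + (1−p*)·213.1160]/1.02 = 182.5302. B = V − Δ·S = 406.9902.
(2,2): S=361.6300. Δ = (V_up−V_dn)/(S_up−S_dn) = (0.0000−89.6630)/(524.3635−325.4670) = -0.4508. V = [p*·0.0000 + (1−p*)·89.6630]/1.02 = 68.7257. B = V − Δ·S = 231.7493.
(1,0): S=154.8000. Δ = (V_up−V_dn)/(S_up−S_dn) = (182.5302−267.6702)/(224.4600−139.3200) = -1.0000. V = [p*·182.5302 + (1−p*)·267.6702]/1.02 = 244.2100. B = V − Δ·S = 399.0100.
(1,1): S=249.4000. Δ = (V_up−V_dn)/(S_up−S_dn) = (68.7257−182.5302)/(361.6300−224.4600) = -0.8297. V = [p*·68.7257 + (1−p*)·182.5302]/1.02 = 154.6080. B = V − Δ·S = 361.5253.
(0,0): S=172.0000. Δ = (V_up−V_dn)/(S_up−S_dn) = (154.6080−244.2100)/(249.4000−154.8000) = -0.9472. V = [p*·154.6080 + (1−p*)·244.2100]/1.02 = 220.2554. B = V − Δ·S = 383.1682.
As a check, the time-0 holding Δ(0,0)·S0 + B(0,0) comes to 220.2554 — exactly V0.

(0,0): Delta=-0.9472 Bond=383.1682
(1,0): Delta=-1.0000 Bond=399.0100
(1,1): Delta=-0.8297 Bond=361.5253
(2,0): Delta=-1.0000 Bond=406.9902
(2,1): Delta=-1.0000 Bond=406.9902
(2,2): Delta=-0.4508 Bond=231.7493
V0=220.2554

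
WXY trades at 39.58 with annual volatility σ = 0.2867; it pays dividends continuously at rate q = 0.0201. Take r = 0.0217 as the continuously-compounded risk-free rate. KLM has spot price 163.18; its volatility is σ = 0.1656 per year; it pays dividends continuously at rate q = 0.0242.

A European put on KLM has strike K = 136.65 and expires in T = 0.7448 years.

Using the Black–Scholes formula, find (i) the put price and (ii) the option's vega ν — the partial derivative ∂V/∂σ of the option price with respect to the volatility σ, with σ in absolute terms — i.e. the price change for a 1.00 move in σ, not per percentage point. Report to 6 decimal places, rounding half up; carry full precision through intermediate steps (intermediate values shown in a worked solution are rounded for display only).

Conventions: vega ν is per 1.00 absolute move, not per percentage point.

σ√T = 0.1656·√0.7448 = 0.142916
d₁ = (ln(S/K) + (r−q+σ²/2)T) / (σ√T) = (ln(163.18/136.65) + (0.0217−0.0242+0.1656²/2)·0.7448) / 0.142916 = (0.177431 + 0.008350) / 0.142916 = 1.299937
d₂ = d₁ − σ√T = 1.299937 − 0.142916 = 1.157021
e^{−rT} = 0.983968
e^{−qT} = 0.982137
N(−d₁) = 0.096811,  N(−d₂) = 0.123632
Put price V = K·e^{−rT}·N(−d₂) − S·e^{−qT}·N(−d₁) = 16.623451 − 15.515489 = 1.107962
φ(d₁) = (1/√(2π))·e^{−d₁²/2} = 0.171383
ν = S·e^{−qT}·φ(d₁)·√T = 23.704240

price = 1.107962
ν = 23.704240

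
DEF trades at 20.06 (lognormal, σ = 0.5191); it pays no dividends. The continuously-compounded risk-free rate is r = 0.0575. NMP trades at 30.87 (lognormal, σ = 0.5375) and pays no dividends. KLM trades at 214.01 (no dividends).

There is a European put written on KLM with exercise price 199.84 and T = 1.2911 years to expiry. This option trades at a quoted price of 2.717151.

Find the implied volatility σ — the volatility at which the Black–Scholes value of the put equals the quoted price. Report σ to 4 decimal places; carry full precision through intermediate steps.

At σ = 0.1319 the Black–Scholes value reproduces the quote:
σ√T = 0.1319·√1.2911 = 0.149873
d₁ = (ln(S/K) + (r+σ²/2)T) / (σ√T) = (ln(214.01/199.84) + (0.0575+0.1319²/2)·1.2911) / 0.149873 = (0.068506 + 0.085469) / 0.149873 = 1.027367
d₂ = d₁ − σ√T = 1.027367 − 0.149873 = 0.877493
e^{−rT} = 0.928450
N(−d₁) = 0.152124,  N(−d₂) = 0.190109
V = K·e^{−rT}·N(−d₂) − S·N(−d₁) = 35.273200 − 32.556048 = 2.717151 (matching the quote); vega is positive throughout, so no other σ reproduces this price

sigma = 0.1319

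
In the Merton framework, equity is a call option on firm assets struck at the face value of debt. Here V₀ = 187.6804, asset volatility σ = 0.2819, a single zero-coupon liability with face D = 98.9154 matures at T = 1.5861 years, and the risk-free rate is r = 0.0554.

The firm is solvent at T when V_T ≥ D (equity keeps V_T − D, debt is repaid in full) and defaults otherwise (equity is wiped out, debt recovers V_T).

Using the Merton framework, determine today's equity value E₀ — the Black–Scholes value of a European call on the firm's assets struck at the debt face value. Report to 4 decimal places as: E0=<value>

With assets at 187.6804 and a single debt payment of 98.9154 at 1.5861 years:
d₁ = [ln(V₀/D) + (r + σ²/2)T] / (σ√T)
   = [ln(187.6804/98.9154) + (0.0554 + 0.5·0.2819²)·1.5861] / (0.2819·√1.5861)
   = [0.640476 + 0.150892] / 0.355026 = 2.229039
d₂ = d₁ − σ√T = 2.229039 − 0.355026 = 1.874013
N(d₁) = 0.987094,  N(d₂) = 0.969536,  e^(−rT) = 0.915880
E₀ = V₀·N(d₁) − D·e^(−rT)·N(d₂)
   = 187.6804·0.987094 − 98.9154·0.915880·0.969536 = 97.423531

E0=97.4235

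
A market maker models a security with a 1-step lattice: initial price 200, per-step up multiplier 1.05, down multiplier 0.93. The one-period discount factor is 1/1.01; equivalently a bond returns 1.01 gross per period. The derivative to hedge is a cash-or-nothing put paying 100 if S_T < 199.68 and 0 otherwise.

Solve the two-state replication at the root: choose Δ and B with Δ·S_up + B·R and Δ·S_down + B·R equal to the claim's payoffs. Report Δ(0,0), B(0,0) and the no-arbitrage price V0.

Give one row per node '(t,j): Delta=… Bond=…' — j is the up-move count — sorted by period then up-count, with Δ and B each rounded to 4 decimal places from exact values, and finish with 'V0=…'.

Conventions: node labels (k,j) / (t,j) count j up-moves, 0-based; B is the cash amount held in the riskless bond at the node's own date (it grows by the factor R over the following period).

The replicating-portfolio and risk-neutral prices coincide; use p* = (1.01−0.93)/(1.05−0.93) = 0.6667 for the latter.
Payoffs at expiry: V(1,0)=100.0000, V(1,1)=0.0000
  t=0,j=0: stock 200.0000 → up 210.0000 (V=0.0000), down 186.0000 (V=100.0000). Price 33.0033; hedge Δ=-4.1667, bond B=866.3366.
As a check, the time-0 holding Δ(0,0)·S0 + B(0,0) comes to 33.0033 — exactly V0.

(0,0): Delta=-4.1667 Bond=866.3366
V0=33.0033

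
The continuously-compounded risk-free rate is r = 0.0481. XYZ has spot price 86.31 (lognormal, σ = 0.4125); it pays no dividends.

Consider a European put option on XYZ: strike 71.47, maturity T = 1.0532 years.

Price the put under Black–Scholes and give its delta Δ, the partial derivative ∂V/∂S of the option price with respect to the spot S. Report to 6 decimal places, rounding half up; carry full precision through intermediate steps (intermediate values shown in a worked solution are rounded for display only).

price = 5.714495
Δ = -0.218577

σ√T = 0.4125·√1.0532 = 0.423330
d₁ = (ln(S/K) + (r+σ²/2)T) / (σ√T) = (ln(86.31/71.47) + (0.0481+0.4125²/2)·1.0532) / 0.423330 = (0.188668 + 0.140263) / 0.423330 = 0.777008
d₂ = d₁ − σ√T = 0.777008 − 0.423330 = 0.353677
e^{−rT} = 0.950603
N(−d₁) = 0.218577,  N(−d₂) = 0.361790
Put price V = K·e^{−rT}·N(−d₂) − S·N(−d₁) = 24.579888 − 18.865393 = 5.714495
Δ = −N(−d₁) = -0.218577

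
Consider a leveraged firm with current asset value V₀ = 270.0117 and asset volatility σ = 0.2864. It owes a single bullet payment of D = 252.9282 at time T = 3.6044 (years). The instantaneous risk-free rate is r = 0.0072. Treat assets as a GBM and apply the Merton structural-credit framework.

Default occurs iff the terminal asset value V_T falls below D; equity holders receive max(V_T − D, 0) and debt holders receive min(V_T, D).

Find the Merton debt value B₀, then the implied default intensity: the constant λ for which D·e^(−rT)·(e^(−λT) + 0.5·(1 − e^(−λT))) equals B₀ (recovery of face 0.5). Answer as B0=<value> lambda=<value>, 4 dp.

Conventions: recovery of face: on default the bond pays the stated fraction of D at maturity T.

B0=202.1386 lambda=0.1236

With assets at 270.0117 and a single debt payment of 252.9282 at 3.6044 years:
d₁ = [ln(V₀/D) + (r + σ²/2)T] / (σ√T)
   = [ln(270.0117/252.9282) + (0.0072 + 0.5·0.2864²)·3.6044] / (0.2864·√3.6044)
   = [0.065360 + 0.173777] / 0.543738 = 0.439802
d₂ = d₁ − σ√T = 0.439802 − 0.543738 = -0.103936
N(d₁) = 0.669960,  N(d₂) = 0.458610,  e^(−rT) = 0.974382
E₀ = V₀·N(d₁) − D·e^(−rT)·N(d₂)
   = 270.0117·0.669960 − 252.9282·0.974382·0.458610 = 67.873078
B₀ = V₀ − E₀ = 270.0117 − 67.873078 = 202.138622
e^(−λT) = (B₀·e^(rT)/D − 0.5)/(1 − 0.5) = (202.1386·1.026291/252.9282 − 0.5)/0.5 = 0.64041098
λ = −ln(0.64041098)/3.6044 = 0.123639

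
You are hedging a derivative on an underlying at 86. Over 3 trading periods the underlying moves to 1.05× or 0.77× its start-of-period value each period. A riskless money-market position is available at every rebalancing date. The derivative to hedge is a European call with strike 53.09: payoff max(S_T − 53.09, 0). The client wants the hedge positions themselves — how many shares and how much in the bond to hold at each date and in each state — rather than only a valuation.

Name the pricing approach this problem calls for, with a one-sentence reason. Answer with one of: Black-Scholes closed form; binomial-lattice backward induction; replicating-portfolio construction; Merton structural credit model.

framework: replicating-portfolio construction

Key observation: the deliverable is the dynamic trading strategy on the 3-step tree (spot 86, moves 1.05 and 0.77), so the valuation must go through the node-by-node replicating-portfolio solve.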